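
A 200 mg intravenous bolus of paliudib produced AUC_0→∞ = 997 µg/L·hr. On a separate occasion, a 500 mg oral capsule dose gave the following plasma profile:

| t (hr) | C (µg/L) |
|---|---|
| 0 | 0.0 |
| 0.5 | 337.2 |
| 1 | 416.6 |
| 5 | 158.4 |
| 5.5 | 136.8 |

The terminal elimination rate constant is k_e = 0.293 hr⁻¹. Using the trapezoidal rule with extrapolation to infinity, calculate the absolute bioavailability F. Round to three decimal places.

Trapezoidal AUC_0→5.5 (oral capsule):
  [0→0.5]: (0.0+337.2)/2 × 0.5 = 84.3
  [0.5→1]: (337.2+416.6)/2 × 0.5 = 188.45
  [1→5]: (416.6+158.4)/2 × 4 = 1150.0
  [5→5.5]: (158.4+136.8)/2 × 0.5 = 73.8
  Sum = 1496.55 µg/L·hr
Tail: C_last/k_e = 136.8/0.293 = 466.894
AUC_0→∞ (oral capsule) = 1496.55 + 466.894 = 1963.444 µg/L·hr
F = (AUC_ev/D_ev)/(AUC_iv/D_iv) = (1963.444/500)/(997/200) = 3.926888/4.985 = 0.7877

F = 0.788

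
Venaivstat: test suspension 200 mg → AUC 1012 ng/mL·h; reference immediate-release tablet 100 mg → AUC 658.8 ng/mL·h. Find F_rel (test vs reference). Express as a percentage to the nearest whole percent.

F_rel = 77%

F_rel = (AUC_test/D_test) / (AUC_ref/D_ref)
      = (1012/200) / (658.8/100)
      = 5.06 / 6.588 = 0.7681 = 76.81%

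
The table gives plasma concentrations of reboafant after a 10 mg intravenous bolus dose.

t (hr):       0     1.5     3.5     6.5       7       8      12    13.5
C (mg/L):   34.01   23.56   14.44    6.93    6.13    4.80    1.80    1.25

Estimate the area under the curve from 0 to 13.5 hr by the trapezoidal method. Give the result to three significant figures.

Trapezoidal AUC_0→13.5:
  [0→1.5]: (34.01+23.56)/2 × 1.5 = 43.1775
  [1.5→3.5]: (23.56+14.44)/2 × 2 = 38.0
  [3.5→6.5]: (14.44+6.93)/2 × 3 = 32.055
  [6.5→7]: (6.93+6.13)/2 × 0.5 = 3.265
  [7→8]: (6.13+4.80)/2 × 1 = 5.465
  [8→12]: (4.80+1.80)/2 × 4 = 13.2
  [12→13.5]: (1.80+1.25)/2 × 1.5 = 2.2875
  Sum = 137.45 mg/L·hr

AUC = 137 mg/L·hr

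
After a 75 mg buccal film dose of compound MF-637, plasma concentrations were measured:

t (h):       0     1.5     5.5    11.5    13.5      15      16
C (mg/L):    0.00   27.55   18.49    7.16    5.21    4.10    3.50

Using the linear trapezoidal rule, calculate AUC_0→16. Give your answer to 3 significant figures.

Trapezoidal AUC_0→16:
  [0→1.5]: (0.00+27.55)/2 × 1.5 = 20.6625
  [1.5→5.5]: (27.55+18.49)/2 × 4 = 92.08
  [5.5→11.5]: (18.49+7.16)/2 × 6 = 76.95
  [11.5→13.5]: (7.16+5.21)/2 × 2 = 12.37
  [13.5→15]: (5.21+4.10)/2 × 1.5 = 6.9825
  [15→16]: (4.10+3.50)/2 × 1 = 3.8
  Sum = 212.845 mg/L·h

AUC = 213 mg/L·h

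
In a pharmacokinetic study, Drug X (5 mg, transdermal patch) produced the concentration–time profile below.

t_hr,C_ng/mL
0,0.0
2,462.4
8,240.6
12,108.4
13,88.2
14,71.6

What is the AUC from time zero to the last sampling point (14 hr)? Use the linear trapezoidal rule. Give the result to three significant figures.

AUC = 3450 ng/mL·hr

Trapezoidal AUC_0→14:
  [0→2]: (0.0+462.4)/2 × 2 = 462.4
  [2→8]: (462.4+240.6)/2 × 6 = 2109.0
  [8→12]: (240.6+108.4)/2 × 4 = 698.0
  [12→13]: (108.4+88.2)/2 × 1 = 98.3
  [13→14]: (88.2+71.6)/2 × 1 = 79.9
  Sum = 3447.6 ng/mL·hr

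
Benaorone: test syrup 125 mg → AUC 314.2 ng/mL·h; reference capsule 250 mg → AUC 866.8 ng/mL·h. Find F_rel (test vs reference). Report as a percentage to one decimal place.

F_rel = (AUC_test/D_test) / (AUC_ref/D_ref)
      = (314.2/125) / (866.8/250)
      = 2.5136 / 3.4672 = 0.7250 = 72.50%

F_rel = 72.5%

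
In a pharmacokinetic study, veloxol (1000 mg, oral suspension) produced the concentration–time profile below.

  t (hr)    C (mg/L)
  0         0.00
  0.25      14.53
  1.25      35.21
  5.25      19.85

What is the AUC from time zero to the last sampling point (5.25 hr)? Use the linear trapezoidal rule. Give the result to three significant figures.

AUC = 137 mg/L·hr

Trapezoidal AUC_0→5.25:
  [0→0.25]: (0.00+14.53)/2 × 0.25 = 1.81625
  [0.25→1.25]: (14.53+35.21)/2 × 1 = 24.87
  [1.25→5.25]: (35.21+19.85)/2 × 4 = 110.12
  Sum = 136.80625 mg/L·hr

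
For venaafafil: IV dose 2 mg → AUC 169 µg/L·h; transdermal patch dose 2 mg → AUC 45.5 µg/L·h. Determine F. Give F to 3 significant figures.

F = (AUC_ev / D_ev) / (AUC_iv / D_iv)
  = (45.5/2) / (169/2)
  = 22.75 / 84.5 = 0.2692

F = 0.269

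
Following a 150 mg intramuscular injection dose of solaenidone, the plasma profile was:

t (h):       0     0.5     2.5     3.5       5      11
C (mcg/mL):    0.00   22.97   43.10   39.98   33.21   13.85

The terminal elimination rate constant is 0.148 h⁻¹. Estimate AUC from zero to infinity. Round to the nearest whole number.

Trapezoidal AUC_0→11:
  [0→0.5]: (0.00+22.97)/2 × 0.5 = 5.7425
  [0.5→2.5]: (22.97+43.10)/2 × 2 = 66.07
  [2.5→3.5]: (43.10+39.98)/2 × 1 = 41.54
  [3.5→5]: (39.98+33.21)/2 × 1.5 = 54.8925
  [5→11]: (33.21+13.85)/2 × 6 = 141.18
  Sum = 309.425 mcg/mL·h
Extrapolated tail: C_last / k_e = 13.85 / 0.148 = 93.581
AUC_0→∞ = 309.425 + 93.581 = 403.006 mcg/mL·h

AUC = 403 mcg/mL·h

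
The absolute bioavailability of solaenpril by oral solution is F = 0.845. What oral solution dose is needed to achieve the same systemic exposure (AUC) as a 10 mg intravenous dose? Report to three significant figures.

D_oral = 11.8 mg

For equal systemic exposure: F × D_ev = D_iv
D_ev = D_iv / F = 10 / 0.845 = 11.8343 mg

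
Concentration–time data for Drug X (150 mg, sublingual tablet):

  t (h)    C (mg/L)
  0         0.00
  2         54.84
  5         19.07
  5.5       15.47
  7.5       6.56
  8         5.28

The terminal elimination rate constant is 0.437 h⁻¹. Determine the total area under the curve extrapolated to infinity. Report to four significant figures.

Trapezoidal AUC_0→8:
  [0→2]: (0.00+54.84)/2 × 2 = 54.84
  [2→5]: (54.84+19.07)/2 × 3 = 110.865
  [5→5.5]: (19.07+15.47)/2 × 0.5 = 8.635
  [5.5→7.5]: (15.47+6.56)/2 × 2 = 22.03
  [7.5→8]: (6.56+5.28)/2 × 0.5 = 2.96
  Sum = 199.33 mg/L·h
Extrapolated tail: C_last / k_e = 5.28 / 0.437 = 12.082
AUC_0→∞ = 199.33 + 12.082 = 211.412 mg/L·h

AUC = 211.4 mg/L·h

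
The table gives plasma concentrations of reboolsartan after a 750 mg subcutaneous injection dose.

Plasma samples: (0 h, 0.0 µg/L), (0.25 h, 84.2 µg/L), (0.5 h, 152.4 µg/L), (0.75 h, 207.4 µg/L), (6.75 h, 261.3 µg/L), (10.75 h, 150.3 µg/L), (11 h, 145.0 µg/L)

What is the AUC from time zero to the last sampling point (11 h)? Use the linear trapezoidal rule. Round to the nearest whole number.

AUC = 2351 µg/L·h

Trapezoidal AUC_0→11:
  [0→0.25]: (0.0+84.2)/2 × 0.25 = 10.525
  [0.25→0.5]: (84.2+152.4)/2 × 0.25 = 29.575
  [0.5→0.75]: (152.4+207.4)/2 × 0.25 = 44.975
  [0.75→6.75]: (207.4+261.3)/2 × 6 = 1406.1
  [6.75→10.75]: (261.3+150.3)/2 × 4 = 823.2
  [10.75→11]: (150.3+145.0)/2 × 0.25 = 36.9125
  Sum = 2351.2875 µg/L·h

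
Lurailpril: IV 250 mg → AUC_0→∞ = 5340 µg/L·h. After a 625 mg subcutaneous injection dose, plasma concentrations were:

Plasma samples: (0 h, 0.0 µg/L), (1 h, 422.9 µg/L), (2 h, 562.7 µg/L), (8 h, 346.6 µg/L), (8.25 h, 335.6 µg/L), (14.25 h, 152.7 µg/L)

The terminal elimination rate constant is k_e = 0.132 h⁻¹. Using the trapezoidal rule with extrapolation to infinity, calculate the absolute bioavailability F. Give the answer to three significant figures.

Trapezoidal AUC_0→14.25 (subcutaneous injection):
  [0→1]: (0.0+422.9)/2 × 1 = 211.45
  [1→2]: (422.9+562.7)/2 × 1 = 492.8
  [2→8]: (562.7+346.6)/2 × 6 = 2727.9
  [8→8.25]: (346.6+335.6)/2 × 0.25 = 85.275
  [8.25→14.25]: (335.6+152.7)/2 × 6 = 1464.9
  Sum = 4982.325 µg/L·h
Tail: C_last/k_e = 152.7/0.132 = 1156.818
AUC_0→∞ (subcutaneous injection) = 4982.325 + 1156.818 = 6139.143 µg/L·h
F = (AUC_ev/D_ev)/(AUC_iv/D_iv) = (6139.143/625)/(5340/250) = 9.8226288/21.36 = 0.4599

F = 0.460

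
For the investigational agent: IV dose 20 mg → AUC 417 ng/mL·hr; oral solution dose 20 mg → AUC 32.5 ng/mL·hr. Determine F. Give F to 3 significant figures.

F = 0.0779

F = (AUC_ev / D_ev) / (AUC_iv / D_iv)
  = (32.5/20) / (417/20)
  = 1.625 / 20.85 = 0.0779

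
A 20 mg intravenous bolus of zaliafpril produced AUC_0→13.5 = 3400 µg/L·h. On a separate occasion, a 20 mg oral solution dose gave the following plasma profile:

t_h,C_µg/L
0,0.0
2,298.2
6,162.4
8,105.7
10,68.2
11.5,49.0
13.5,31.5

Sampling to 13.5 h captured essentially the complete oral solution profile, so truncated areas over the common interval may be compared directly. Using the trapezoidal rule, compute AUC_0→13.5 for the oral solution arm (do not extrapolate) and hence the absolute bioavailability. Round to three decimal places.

Trapezoidal AUC_0→13.5 (oral solution):
  [0→2]: (0.0+298.2)/2 × 2 = 298.2
  [2→6]: (298.2+162.4)/2 × 4 = 921.2
  [6→8]: (162.4+105.7)/2 × 2 = 268.1
  [8→10]: (105.7+68.2)/2 × 2 = 173.9
  [10→11.5]: (68.2+49.0)/2 × 1.5 = 87.9
  [11.5→13.5]: (49.0+31.5)/2 × 2 = 80.5
  Sum = 1829.8 µg/L·h
F = (AUC_ev/D_ev)/(AUC_iv/D_iv) = (1829.8/20)/(3400/20) = 91.49/170 = 0.5382

F = 0.538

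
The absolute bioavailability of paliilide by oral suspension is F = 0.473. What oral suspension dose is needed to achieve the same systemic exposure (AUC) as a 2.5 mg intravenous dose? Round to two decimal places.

For equal systemic exposure: F × D_ev = D_iv
D_ev = D_iv / F = 2.5 / 0.473 = 5.28541 mg

D_oral = 5.29 mg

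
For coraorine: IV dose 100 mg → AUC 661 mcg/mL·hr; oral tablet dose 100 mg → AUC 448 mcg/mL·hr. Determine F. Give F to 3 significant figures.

F = 0.678

F = (AUC_ev / D_ev) / (AUC_iv / D_iv)
  = (448/100) / (661/100)
  = 4.48 / 6.61 = 0.6778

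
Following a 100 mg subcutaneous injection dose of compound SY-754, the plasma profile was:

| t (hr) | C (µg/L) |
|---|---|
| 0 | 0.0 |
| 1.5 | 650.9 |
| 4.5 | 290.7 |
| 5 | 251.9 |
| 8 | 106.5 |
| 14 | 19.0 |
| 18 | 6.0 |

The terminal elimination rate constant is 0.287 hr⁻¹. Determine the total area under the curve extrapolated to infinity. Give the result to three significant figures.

AUC = 3020 µg/L·hr

Trapezoidal AUC_0→18:
  [0→1.5]: (0.0+650.9)/2 × 1.5 = 488.175
  [1.5→4.5]: (650.9+290.7)/2 × 3 = 1412.4
  [4.5→5]: (290.7+251.9)/2 × 0.5 = 135.65
  [5→8]: (251.9+106.5)/2 × 3 = 537.6
  [8→14]: (106.5+19.0)/2 × 6 = 376.5
  [14→18]: (19.0+6.0)/2 × 4 = 50.0
  Sum = 3000.325 µg/L·hr
Extrapolated tail: C_last / k_e = 6.0 / 0.287 = 20.906
AUC_0→∞ = 3000.325 + 20.906 = 3021.231 µg/L·hr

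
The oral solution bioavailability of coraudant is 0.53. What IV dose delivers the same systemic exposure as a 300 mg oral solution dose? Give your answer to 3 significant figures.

Systemic exposure from an extravascular dose = F × D_ev, so the equivalent IV dose is F × D_ev.
D_iv = F × D_ev = 0.53 × 300 = 159 mg

D_iv = 159 mg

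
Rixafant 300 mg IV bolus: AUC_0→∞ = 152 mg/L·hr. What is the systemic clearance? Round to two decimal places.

CL = Dose_iv / AUC_0→∞
   = 300 / 152 = 1.97368 L/hr

CL = 1.97 L/hr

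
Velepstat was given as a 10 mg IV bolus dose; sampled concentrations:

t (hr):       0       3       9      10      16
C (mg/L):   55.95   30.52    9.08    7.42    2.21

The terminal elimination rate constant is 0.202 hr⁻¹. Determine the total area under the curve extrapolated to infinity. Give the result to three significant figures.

AUC = 297 mg/L·hr

Trapezoidal AUC_0→16:
  [0→3]: (55.95+30.52)/2 × 3 = 129.705
  [3→9]: (30.52+9.08)/2 × 6 = 118.8
  [9→10]: (9.08+7.42)/2 × 1 = 8.25
  [10→16]: (7.42+2.21)/2 × 6 = 28.89
  Sum = 285.645 mg/L·hr
Extrapolated tail: C_last / k_e = 2.21 / 0.202 = 10.941
AUC_0→∞ = 285.645 + 10.941 = 296.586 mg/L·hr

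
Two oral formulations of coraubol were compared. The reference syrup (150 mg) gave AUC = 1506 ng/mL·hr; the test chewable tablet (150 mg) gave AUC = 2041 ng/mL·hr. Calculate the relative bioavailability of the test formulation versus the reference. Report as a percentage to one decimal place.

F_rel = (AUC_test/D_test) / (AUC_ref/D_ref)
      = (2041/150) / (1506/150)
      = 13.6067 / 10.04 = 1.3552 = 135.52%

F_rel = 135.5%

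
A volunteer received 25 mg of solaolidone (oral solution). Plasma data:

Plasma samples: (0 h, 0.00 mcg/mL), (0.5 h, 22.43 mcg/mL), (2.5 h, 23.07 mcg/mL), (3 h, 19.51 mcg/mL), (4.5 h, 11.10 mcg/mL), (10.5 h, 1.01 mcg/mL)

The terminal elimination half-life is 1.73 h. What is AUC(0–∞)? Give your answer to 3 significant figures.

Trapezoidal AUC_0→10.5:
  [0→0.5]: (0.00+22.43)/2 × 0.5 = 5.6075
  [0.5→2.5]: (22.43+23.07)/2 × 2 = 45.5
  [2.5→3]: (23.07+19.51)/2 × 0.5 = 10.645
  [3→4.5]: (19.51+11.10)/2 × 1.5 = 22.9575
  [4.5→10.5]: (11.10+1.01)/2 × 6 = 36.33
  Sum = 121.04 mcg/mL·h
k_e = ln2 / t½ = 0.693147 / 1.73 = 0.4007 h^-1
Extrapolated tail: C_last / k_e = 1.01 / 0.4007 = 2.521
AUC_0→∞ = 121.04 + 2.521 = 123.561 mcg/mL·h

AUC = 124 mcg/mL·h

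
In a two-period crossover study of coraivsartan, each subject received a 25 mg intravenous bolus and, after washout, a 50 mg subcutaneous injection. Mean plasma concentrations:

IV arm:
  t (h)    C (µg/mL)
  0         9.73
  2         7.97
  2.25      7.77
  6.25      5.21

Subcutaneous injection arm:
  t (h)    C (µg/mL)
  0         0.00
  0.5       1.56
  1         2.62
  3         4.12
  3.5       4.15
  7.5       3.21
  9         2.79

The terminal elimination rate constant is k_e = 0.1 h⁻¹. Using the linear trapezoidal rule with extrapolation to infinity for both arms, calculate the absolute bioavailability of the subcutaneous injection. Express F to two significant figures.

F = 0.29

Trapezoidal AUC_0→6.25 (IV):
  [0→2]: (9.73+7.97)/2 × 2 = 17.7
  [2→2.25]: (7.97+7.77)/2 × 0.25 = 1.9675
  [2.25→6.25]: (7.77+5.21)/2 × 4 = 25.96
  Sum = 45.6275 µg/mL·h
IV tail: 5.21/0.1 = 52.100; AUC_iv,0→∞ = 45.6275 + 52.100 = 97.7275 µg/mL·h
Trapezoidal AUC_0→9 (subcutaneous injection):
  [0→0.5]: (0.00+1.56)/2 × 0.5 = 0.39
  [0.5→1]: (1.56+2.62)/2 × 0.5 = 1.045
  [1→3]: (2.62+4.12)/2 × 2 = 6.74
  [3→3.5]: (4.12+4.15)/2 × 0.5 = 2.0675
  [3.5→7.5]: (4.15+3.21)/2 × 4 = 14.72
  [7.5→9]: (3.21+2.79)/2 × 1.5 = 4.5
  Sum = 29.4625 µg/mL·h
subcutaneous injection tail: 2.79/0.1 = 27.900; AUC_ev,0→∞ = 29.4625 + 27.900 = 57.3625 µg/mL·h
F = (AUC_ev/D_ev)/(AUC_iv/D_iv) = (57.3625/50)/(97.7275/25) = 1.14725/3.9091 = 0.2935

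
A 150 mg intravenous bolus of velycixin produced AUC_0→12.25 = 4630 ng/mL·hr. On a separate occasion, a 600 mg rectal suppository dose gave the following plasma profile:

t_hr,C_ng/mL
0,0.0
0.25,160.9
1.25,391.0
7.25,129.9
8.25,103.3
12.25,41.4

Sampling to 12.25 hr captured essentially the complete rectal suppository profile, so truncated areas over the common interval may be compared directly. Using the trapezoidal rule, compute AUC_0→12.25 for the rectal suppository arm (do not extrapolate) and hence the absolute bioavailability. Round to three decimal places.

Trapezoidal AUC_0→12.25 (rectal suppository):
  [0→0.25]: (0.0+160.9)/2 × 0.25 = 20.1125
  [0.25→1.25]: (160.9+391.0)/2 × 1 = 275.95
  [1.25→7.25]: (391.0+129.9)/2 × 6 = 1562.7
  [7.25→8.25]: (129.9+103.3)/2 × 1 = 116.6
  [8.25→12.25]: (103.3+41.4)/2 × 4 = 289.4
  Sum = 2264.7625 ng/mL·hr
F = (AUC_ev/D_ev)/(AUC_iv/D_iv) = (2264.7625/600)/(4630/150) = 3.7746/30.8667 = 0.1223

F = 0.122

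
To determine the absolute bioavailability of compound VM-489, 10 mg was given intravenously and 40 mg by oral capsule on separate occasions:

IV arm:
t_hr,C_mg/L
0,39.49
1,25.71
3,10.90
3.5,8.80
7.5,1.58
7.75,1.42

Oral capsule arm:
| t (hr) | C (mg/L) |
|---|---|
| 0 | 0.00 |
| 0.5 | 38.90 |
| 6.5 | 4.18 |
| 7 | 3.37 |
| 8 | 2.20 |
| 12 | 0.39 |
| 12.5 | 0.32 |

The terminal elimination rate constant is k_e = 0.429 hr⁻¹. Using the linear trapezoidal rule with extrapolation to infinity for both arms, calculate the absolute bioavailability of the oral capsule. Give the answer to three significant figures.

F = 0.380

Trapezoidal AUC_0→7.75 (IV):
  [0→1]: (39.49+25.71)/2 × 1 = 32.6
  [1→3]: (25.71+10.90)/2 × 2 = 36.61
  [3→3.5]: (10.90+8.80)/2 × 0.5 = 4.925
  [3.5→7.5]: (8.80+1.58)/2 × 4 = 20.76
  [7.5→7.75]: (1.58+1.42)/2 × 0.25 = 0.375
  Sum = 95.27 mg/L·hr
IV tail: 1.42/0.429 = 3.310; AUC_iv,0→∞ = 95.27 + 3.310 = 98.58 mg/L·hr
Trapezoidal AUC_0→12.5 (oral capsule):
  [0→0.5]: (0.00+38.90)/2 × 0.5 = 9.725
  [0.5→6.5]: (38.90+4.18)/2 × 6 = 129.24
  [6.5→7]: (4.18+3.37)/2 × 0.5 = 1.8875
  [7→8]: (3.37+2.20)/2 × 1 = 2.785
  [8→12]: (2.20+0.39)/2 × 4 = 5.18
  [12→12.5]: (0.39+0.32)/2 × 0.5 = 0.1775
  Sum = 148.995 mg/L·hr
oral capsule tail: 0.32/0.429 = 0.746; AUC_ev,0→∞ = 148.995 + 0.746 = 149.741 mg/L·hr
F = (AUC_ev/D_ev)/(AUC_iv/D_iv) = (149.741/40)/(98.58/10) = 3.743525/9.858 = 0.3797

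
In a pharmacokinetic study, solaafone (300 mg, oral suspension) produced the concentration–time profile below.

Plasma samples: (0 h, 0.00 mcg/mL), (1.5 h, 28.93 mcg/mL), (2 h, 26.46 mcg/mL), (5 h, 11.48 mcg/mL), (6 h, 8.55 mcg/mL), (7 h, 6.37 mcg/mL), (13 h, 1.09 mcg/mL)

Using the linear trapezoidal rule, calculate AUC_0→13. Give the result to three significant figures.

Trapezoidal AUC_0→13:
  [0→1.5]: (0.00+28.93)/2 × 1.5 = 21.6975
  [1.5→2]: (28.93+26.46)/2 × 0.5 = 13.8475
  [2→5]: (26.46+11.48)/2 × 3 = 56.91
  [5→6]: (11.48+8.55)/2 × 1 = 10.015
  [6→7]: (8.55+6.37)/2 × 1 = 7.46
  [7→13]: (6.37+1.09)/2 × 6 = 22.38
  Sum = 132.31 mcg/mL·h

AUC = 132 mcg/mL·h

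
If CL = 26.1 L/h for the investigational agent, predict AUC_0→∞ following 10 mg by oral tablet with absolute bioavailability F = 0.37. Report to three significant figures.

AUC_0→∞ = F × Dose / CL
        = 0.37 × 10 / 26.1 = 0.141762 mg/L·h

AUC = 0.142 mg/L·h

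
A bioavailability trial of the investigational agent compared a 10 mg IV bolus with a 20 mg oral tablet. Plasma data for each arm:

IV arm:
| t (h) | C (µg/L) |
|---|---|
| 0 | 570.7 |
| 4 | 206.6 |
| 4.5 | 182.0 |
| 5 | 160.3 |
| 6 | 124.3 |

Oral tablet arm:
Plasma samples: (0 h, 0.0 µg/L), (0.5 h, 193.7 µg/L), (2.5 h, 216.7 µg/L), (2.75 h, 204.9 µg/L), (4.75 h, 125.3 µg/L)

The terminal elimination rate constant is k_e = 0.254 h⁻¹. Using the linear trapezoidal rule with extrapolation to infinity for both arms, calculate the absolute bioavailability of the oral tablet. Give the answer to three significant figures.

Trapezoidal AUC_0→6 (IV):
  [0→4]: (570.7+206.6)/2 × 4 = 1554.6
  [4→4.5]: (206.6+182.0)/2 × 0.5 = 97.15
  [4.5→5]: (182.0+160.3)/2 × 0.5 = 85.575
  [5→6]: (160.3+124.3)/2 × 1 = 142.3
  Sum = 1879.625 µg/L·h
IV tail: 124.3/0.254 = 489.370; AUC_iv,0→∞ = 1879.625 + 489.370 = 2368.995 µg/L·h
Trapezoidal AUC_0→4.75 (oral tablet):
  [0→0.5]: (0.0+193.7)/2 × 0.5 = 48.425
  [0.5→2.5]: (193.7+216.7)/2 × 2 = 410.4
  [2.5→2.75]: (216.7+204.9)/2 × 0.25 = 52.7
  [2.75→4.75]: (204.9+125.3)/2 × 2 = 330.2
  Sum = 841.725 µg/L·h
oral tablet tail: 125.3/0.254 = 493.307; AUC_ev,0→∞ = 841.725 + 493.307 = 1335.032 µg/L·h
F = (AUC_ev/D_ev)/(AUC_iv/D_iv) = (1335.032/20)/(2368.995/10) = 66.7516/236.8995 = 0.2818

F = 0.282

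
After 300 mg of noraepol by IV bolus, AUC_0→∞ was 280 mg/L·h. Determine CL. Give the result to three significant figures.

CL = Dose_iv / AUC_0→∞
   = 300 / 280 = 1.07143 L/h

CL = 1.07 L/h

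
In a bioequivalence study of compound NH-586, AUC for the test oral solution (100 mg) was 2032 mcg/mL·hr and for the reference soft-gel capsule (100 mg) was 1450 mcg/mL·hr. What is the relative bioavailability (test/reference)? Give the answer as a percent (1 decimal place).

F_rel = 140.1%

F_rel = (AUC_test/D_test) / (AUC_ref/D_ref)
      = (2032/100) / (1450/100)
      = 20.32 / 14.5 = 1.4014 = 140.14%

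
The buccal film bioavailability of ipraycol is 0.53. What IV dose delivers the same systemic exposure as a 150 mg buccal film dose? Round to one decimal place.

D_iv = 79.5 mg

Systemic exposure from an extravascular dose = F × D_ev, so the equivalent IV dose is F × D_ev.
D_iv = F × D_ev = 0.53 × 150 = 79.5 mg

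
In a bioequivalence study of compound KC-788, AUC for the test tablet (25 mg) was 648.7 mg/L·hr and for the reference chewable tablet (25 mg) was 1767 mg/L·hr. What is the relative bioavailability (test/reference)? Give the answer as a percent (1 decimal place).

F_rel = (AUC_test/D_test) / (AUC_ref/D_ref)
      = (648.7/25) / (1767/25)
      = 25.948 / 70.68 = 0.3671 = 36.71%

F_rel = 36.7%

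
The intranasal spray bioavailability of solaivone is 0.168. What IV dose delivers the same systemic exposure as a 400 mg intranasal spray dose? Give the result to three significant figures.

Systemic exposure from an extravascular dose = F × D_ev, so the equivalent IV dose is F × D_ev.
D_iv = F × D_ev = 0.168 × 400 = 67.2 mg

D_iv = 67.2 mg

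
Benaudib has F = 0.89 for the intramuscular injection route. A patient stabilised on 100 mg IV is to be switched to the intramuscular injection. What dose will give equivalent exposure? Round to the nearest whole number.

D_intramuscular = 112 mg

For equal systemic exposure: F × D_ev = D_iv
D_ev = D_iv / F = 100 / 0.89 = 112.36 mg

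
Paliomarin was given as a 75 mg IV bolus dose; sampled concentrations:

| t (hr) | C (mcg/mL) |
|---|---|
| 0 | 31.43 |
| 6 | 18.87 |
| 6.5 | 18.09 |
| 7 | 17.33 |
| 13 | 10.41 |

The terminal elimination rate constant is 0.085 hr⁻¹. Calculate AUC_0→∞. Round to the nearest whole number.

AUC = 375 mcg/mL·hr

Trapezoidal AUC_0→13:
  [0→6]: (31.43+18.87)/2 × 6 = 150.9
  [6→6.5]: (18.87+18.09)/2 × 0.5 = 9.24
  [6.5→7]: (18.09+17.33)/2 × 0.5 = 8.855
  [7→13]: (17.33+10.41)/2 × 6 = 83.22
  Sum = 252.215 mcg/mL·hr
Extrapolated tail: C_last / k_e = 10.41 / 0.085 = 122.471
AUC_0→∞ = 252.215 + 122.471 = 374.686 mcg/mL·hr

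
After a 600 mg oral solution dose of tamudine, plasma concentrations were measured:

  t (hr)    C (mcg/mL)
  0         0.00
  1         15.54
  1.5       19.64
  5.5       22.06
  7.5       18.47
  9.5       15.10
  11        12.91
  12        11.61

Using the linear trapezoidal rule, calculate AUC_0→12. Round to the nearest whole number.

AUC = 207 mcg/mL·hr

Trapezoidal AUC_0→12:
  [0→1]: (0.00+15.54)/2 × 1 = 7.77
  [1→1.5]: (15.54+19.64)/2 × 0.5 = 8.795
  [1.5→5.5]: (19.64+22.06)/2 × 4 = 83.4
  [5.5→7.5]: (22.06+18.47)/2 × 2 = 40.53
  [7.5→9.5]: (18.47+15.10)/2 × 2 = 33.57
  [9.5→11]: (15.10+12.91)/2 × 1.5 = 21.0075
  [11→12]: (12.91+11.61)/2 × 1 = 12.26
  Sum = 207.3325 mcg/mL·hr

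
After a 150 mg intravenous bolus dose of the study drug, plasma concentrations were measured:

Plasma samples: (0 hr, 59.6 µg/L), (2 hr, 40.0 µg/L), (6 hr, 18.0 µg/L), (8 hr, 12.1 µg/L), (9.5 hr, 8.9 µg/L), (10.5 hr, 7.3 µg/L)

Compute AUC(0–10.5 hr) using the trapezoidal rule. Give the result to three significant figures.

AUC = 270 µg/L·hr

Trapezoidal AUC_0→10.5:
  [0→2]: (59.6+40.0)/2 × 2 = 99.6
  [2→6]: (40.0+18.0)/2 × 4 = 116.0
  [6→8]: (18.0+12.1)/2 × 2 = 30.1
  [8→9.5]: (12.1+8.9)/2 × 1.5 = 15.75
  [9.5→10.5]: (8.9+7.3)/2 × 1 = 8.1
  Sum = 269.55 µg/L·hr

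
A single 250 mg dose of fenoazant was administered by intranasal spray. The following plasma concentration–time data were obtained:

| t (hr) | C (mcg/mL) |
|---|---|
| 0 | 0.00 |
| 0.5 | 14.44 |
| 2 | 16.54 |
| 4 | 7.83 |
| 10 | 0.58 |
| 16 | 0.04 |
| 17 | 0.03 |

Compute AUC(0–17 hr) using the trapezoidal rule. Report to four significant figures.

Trapezoidal AUC_0→17:
  [0→0.5]: (0.00+14.44)/2 × 0.5 = 3.61
  [0.5→2]: (14.44+16.54)/2 × 1.5 = 23.235
  [2→4]: (16.54+7.83)/2 × 2 = 24.37
  [4→10]: (7.83+0.58)/2 × 6 = 25.23
  [10→16]: (0.58+0.04)/2 × 6 = 1.86
  [16→17]: (0.04+0.03)/2 × 1 = 0.035
  Sum = 78.34 mcg/mL·hr

AUC = 78.34 mcg/mL·hr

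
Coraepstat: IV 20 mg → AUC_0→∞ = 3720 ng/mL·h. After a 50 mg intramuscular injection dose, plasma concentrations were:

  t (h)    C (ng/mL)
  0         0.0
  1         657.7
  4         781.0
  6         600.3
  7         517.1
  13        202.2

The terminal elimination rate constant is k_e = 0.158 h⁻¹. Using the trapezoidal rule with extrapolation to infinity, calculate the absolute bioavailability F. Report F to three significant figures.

Trapezoidal AUC_0→13 (intramuscular injection):
  [0→1]: (0.0+657.7)/2 × 1 = 328.85
  [1→4]: (657.7+781.0)/2 × 3 = 2158.05
  [4→6]: (781.0+600.3)/2 × 2 = 1381.3
  [6→7]: (600.3+517.1)/2 × 1 = 558.7
  [7→13]: (517.1+202.2)/2 × 6 = 2157.9
  Sum = 6584.8 ng/mL·h
Tail: C_last/k_e = 202.2/0.158 = 1279.747
AUC_0→∞ (intramuscular injection) = 6584.8 + 1279.747 = 7864.547 ng/mL·h
F = (AUC_ev/D_ev)/(AUC_iv/D_iv) = (7864.547/50)/(3720/20) = 157.29094/186 = 0.8457

F = 0.846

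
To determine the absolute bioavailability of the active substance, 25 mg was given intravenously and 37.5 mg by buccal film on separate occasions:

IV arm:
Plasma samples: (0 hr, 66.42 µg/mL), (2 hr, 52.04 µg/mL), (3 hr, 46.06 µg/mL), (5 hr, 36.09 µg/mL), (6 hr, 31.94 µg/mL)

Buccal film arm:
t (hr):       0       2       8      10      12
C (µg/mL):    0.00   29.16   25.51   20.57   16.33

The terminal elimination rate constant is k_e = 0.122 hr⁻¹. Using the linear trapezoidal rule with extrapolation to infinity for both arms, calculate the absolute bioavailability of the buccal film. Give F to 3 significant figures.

F = 0.501

Trapezoidal AUC_0→6 (IV):
  [0→2]: (66.42+52.04)/2 × 2 = 118.46
  [2→3]: (52.04+46.06)/2 × 1 = 49.05
  [3→5]: (46.06+36.09)/2 × 2 = 82.15
  [5→6]: (36.09+31.94)/2 × 1 = 34.015
  Sum = 283.675 µg/mL·hr
IV tail: 31.94/0.122 = 261.803; AUC_iv,0→∞ = 283.675 + 261.803 = 545.478 µg/mL·hr
Trapezoidal AUC_0→12 (buccal film):
  [0→2]: (0.00+29.16)/2 × 2 = 29.16
  [2→8]: (29.16+25.51)/2 × 6 = 164.01
  [8→10]: (25.51+20.57)/2 × 2 = 46.08
  [10→12]: (20.57+16.33)/2 × 2 = 36.9
  Sum = 276.15 µg/mL·hr
buccal film tail: 16.33/0.122 = 133.852; AUC_ev,0→∞ = 276.15 + 133.852 = 410.002 µg/mL·hr
F = (AUC_ev/D_ev)/(AUC_iv/D_iv) = (410.002/37.5)/(545.478/25) = 10.9334/21.81912 = 0.5011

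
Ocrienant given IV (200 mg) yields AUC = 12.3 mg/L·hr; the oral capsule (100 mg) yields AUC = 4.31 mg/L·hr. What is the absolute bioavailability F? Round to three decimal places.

F = (AUC_ev / D_ev) / (AUC_iv / D_iv)
  = (4.31/100) / (12.3/200)
  = 0.0431 / 0.0615 = 0.7008

F = 0.701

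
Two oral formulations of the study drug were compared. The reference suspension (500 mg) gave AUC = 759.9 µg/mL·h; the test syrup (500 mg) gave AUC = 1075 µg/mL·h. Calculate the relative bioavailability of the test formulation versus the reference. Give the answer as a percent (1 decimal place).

F_rel = 141.5%

F_rel = (AUC_test/D_test) / (AUC_ref/D_ref)
      = (1075/500) / (759.9/500)
      = 2.15 / 1.5198 = 1.4147 = 141.47%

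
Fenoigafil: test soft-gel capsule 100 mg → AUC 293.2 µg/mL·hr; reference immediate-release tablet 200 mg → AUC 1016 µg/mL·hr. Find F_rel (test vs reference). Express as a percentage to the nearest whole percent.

F_rel = (AUC_test/D_test) / (AUC_ref/D_ref)
      = (293.2/100) / (1016/200)
      = 2.932 / 5.08 = 0.5772 = 57.72%

F_rel = 58%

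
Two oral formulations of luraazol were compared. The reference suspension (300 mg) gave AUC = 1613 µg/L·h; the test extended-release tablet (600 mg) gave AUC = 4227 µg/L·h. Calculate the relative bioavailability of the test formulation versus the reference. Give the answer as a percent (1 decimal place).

F_rel = (AUC_test/D_test) / (AUC_ref/D_ref)
      = (4227/600) / (1613/300)
      = 7.045 / 5.37667 = 1.3103 = 131.03%

F_rel = 131.0%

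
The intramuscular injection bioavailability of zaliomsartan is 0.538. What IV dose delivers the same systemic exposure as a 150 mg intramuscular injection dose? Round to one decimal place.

Systemic exposure from an extravascular dose = F × D_ev, so the equivalent IV dose is F × D_ev.
D_iv = F × D_ev = 0.538 × 150 = 80.7 mg

D_iv = 80.7 mg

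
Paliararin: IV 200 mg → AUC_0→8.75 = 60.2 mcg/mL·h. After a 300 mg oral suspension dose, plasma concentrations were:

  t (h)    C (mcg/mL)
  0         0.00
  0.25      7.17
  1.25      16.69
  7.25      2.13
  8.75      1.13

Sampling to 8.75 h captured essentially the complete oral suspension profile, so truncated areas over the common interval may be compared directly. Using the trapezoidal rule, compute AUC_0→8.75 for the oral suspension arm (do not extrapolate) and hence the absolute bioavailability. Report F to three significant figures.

Trapezoidal AUC_0→8.75 (oral suspension):
  [0→0.25]: (0.00+7.17)/2 × 0.25 = 0.89625
  [0.25→1.25]: (7.17+16.69)/2 × 1 = 11.93
  [1.25→7.25]: (16.69+2.13)/2 × 6 = 56.46
  [7.25→8.75]: (2.13+1.13)/2 × 1.5 = 2.445
  Sum = 71.73125 mcg/mL·h
F = (AUC_ev/D_ev)/(AUC_iv/D_iv) = (71.73125/300)/(60.2/200) = 0.239104/0.301 = 0.7944

F = 0.794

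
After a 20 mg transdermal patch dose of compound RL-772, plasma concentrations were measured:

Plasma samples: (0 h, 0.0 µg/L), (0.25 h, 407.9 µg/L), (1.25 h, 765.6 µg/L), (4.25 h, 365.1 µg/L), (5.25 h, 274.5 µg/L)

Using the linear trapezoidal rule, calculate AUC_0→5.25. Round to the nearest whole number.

AUC = 2654 µg/L·h

Trapezoidal AUC_0→5.25:
  [0→0.25]: (0.0+407.9)/2 × 0.25 = 50.9875
  [0.25→1.25]: (407.9+765.6)/2 × 1 = 586.75
  [1.25→4.25]: (765.6+365.1)/2 × 3 = 1696.05
  [4.25→5.25]: (365.1+274.5)/2 × 1 = 319.8
  Sum = 2653.5875 µg/L·h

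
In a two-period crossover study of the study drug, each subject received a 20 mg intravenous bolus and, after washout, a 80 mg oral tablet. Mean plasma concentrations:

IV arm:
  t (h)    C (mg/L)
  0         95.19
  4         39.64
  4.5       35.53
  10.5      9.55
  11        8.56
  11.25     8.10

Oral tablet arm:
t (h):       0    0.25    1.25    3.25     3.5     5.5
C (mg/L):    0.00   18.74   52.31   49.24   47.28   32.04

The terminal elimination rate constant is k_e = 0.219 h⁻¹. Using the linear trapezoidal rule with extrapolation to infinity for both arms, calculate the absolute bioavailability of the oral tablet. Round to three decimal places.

F = 0.202

Trapezoidal AUC_0→11.25 (IV):
  [0→4]: (95.19+39.64)/2 × 4 = 269.66
  [4→4.5]: (39.64+35.53)/2 × 0.5 = 18.7925
  [4.5→10.5]: (35.53+9.55)/2 × 6 = 135.24
  [10.5→11]: (9.55+8.56)/2 × 0.5 = 4.5275
  [11→11.25]: (8.56+8.10)/2 × 0.25 = 2.0825
  Sum = 430.3025 mg/L·h
IV tail: 8.10/0.219 = 36.986; AUC_iv,0→∞ = 430.3025 + 36.986 = 467.2885 mg/L·h
Trapezoidal AUC_0→5.5 (oral tablet):
  [0→0.25]: (0.00+18.74)/2 × 0.25 = 2.3425
  [0.25→1.25]: (18.74+52.31)/2 × 1 = 35.525
  [1.25→3.25]: (52.31+49.24)/2 × 2 = 101.55
  [3.25→3.5]: (49.24+47.28)/2 × 0.25 = 12.065
  [3.5→5.5]: (47.28+32.04)/2 × 2 = 79.32
  Sum = 230.8025 mg/L·h
oral tablet tail: 32.04/0.219 = 146.301; AUC_ev,0→∞ = 230.8025 + 146.301 = 377.1035 mg/L·h
F = (AUC_ev/D_ev)/(AUC_iv/D_iv) = (377.1035/80)/(467.2885/20) = 4.71379/23.364425 = 0.2018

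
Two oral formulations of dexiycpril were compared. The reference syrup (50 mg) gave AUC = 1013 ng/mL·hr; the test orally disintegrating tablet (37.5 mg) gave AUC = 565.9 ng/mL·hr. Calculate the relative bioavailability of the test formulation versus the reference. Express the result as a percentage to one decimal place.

F_rel = 74.5%

F_rel = (AUC_test/D_test) / (AUC_ref/D_ref)
      = (565.9/37.5) / (1013/50)
      = 15.0907 / 20.26 = 0.7449 = 74.49%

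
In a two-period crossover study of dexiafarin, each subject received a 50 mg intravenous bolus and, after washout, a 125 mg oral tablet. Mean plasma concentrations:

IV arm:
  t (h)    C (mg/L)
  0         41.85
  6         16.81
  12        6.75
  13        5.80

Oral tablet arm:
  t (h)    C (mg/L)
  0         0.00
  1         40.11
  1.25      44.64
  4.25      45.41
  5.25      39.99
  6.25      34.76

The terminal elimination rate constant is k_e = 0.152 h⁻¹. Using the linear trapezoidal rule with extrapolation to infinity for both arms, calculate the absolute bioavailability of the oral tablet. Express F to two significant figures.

Trapezoidal AUC_0→13 (IV):
  [0→6]: (41.85+16.81)/2 × 6 = 175.98
  [6→12]: (16.81+6.75)/2 × 6 = 70.68
  [12→13]: (6.75+5.80)/2 × 1 = 6.275
  Sum = 252.935 mg/L·h
IV tail: 5.80/0.152 = 38.158; AUC_iv,0→∞ = 252.935 + 38.158 = 291.093 mg/L·h
Trapezoidal AUC_0→6.25 (oral tablet):
  [0→1]: (0.00+40.11)/2 × 1 = 20.055
  [1→1.25]: (40.11+44.64)/2 × 0.25 = 10.59375
  [1.25→4.25]: (44.64+45.41)/2 × 3 = 135.075
  [4.25→5.25]: (45.41+39.99)/2 × 1 = 42.7
  [5.25→6.25]: (39.99+34.76)/2 × 1 = 37.375
  Sum = 245.79875 mg/L·h
oral tablet tail: 34.76/0.152 = 228.684; AUC_ev,0→∞ = 245.79875 + 228.684 = 474.48275 mg/L·h
F = (AUC_ev/D_ev)/(AUC_iv/D_iv) = (474.48275/125)/(291.093/50) = 3.795862/5.82186 = 0.6520

F = 0.65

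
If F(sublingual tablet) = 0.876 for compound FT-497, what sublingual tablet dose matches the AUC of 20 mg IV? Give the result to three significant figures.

For equal systemic exposure: F × D_ev = D_iv
D_ev = D_iv / F = 20 / 0.876 = 22.8311 mg

D_sublingual = 22.8 mg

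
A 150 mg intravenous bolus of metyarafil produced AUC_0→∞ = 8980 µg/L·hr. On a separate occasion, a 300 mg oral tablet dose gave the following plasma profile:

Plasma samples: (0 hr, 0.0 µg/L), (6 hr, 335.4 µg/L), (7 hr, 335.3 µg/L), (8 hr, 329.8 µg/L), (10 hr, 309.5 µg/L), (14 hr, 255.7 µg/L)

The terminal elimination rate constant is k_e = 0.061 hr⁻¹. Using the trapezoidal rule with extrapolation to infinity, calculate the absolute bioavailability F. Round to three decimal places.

F = 0.425

Trapezoidal AUC_0→14 (oral tablet):
  [0→6]: (0.0+335.4)/2 × 6 = 1006.2
  [6→7]: (335.4+335.3)/2 × 1 = 335.35
  [7→8]: (335.3+329.8)/2 × 1 = 332.55
  [8→10]: (329.8+309.5)/2 × 2 = 639.3
  [10→14]: (309.5+255.7)/2 × 4 = 1130.4
  Sum = 3443.8 µg/L·hr
Tail: C_last/k_e = 255.7/0.061 = 4191.803
AUC_0→∞ (oral tablet) = 3443.8 + 4191.803 = 7635.603 µg/L·hr
F = (AUC_ev/D_ev)/(AUC_iv/D_iv) = (7635.603/300)/(8980/150) = 25.45201/59.8667 = 0.4251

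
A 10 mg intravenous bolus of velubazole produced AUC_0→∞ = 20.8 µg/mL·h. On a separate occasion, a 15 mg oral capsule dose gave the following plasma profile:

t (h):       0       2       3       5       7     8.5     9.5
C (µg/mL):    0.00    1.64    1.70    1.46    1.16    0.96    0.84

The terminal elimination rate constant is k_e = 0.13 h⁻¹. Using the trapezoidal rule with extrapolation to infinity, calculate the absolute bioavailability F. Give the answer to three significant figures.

F = 0.578

Trapezoidal AUC_0→9.5 (oral capsule):
  [0→2]: (0.00+1.64)/2 × 2 = 1.64
  [2→3]: (1.64+1.70)/2 × 1 = 1.67
  [3→5]: (1.70+1.46)/2 × 2 = 3.16
  [5→7]: (1.46+1.16)/2 × 2 = 2.62
  [7→8.5]: (1.16+0.96)/2 × 1.5 = 1.59
  [8.5→9.5]: (0.96+0.84)/2 × 1 = 0.9
  Sum = 11.58 µg/mL·h
Tail: C_last/k_e = 0.84/0.13 = 6.462
AUC_0→∞ (oral capsule) = 11.58 + 6.462 = 18.042 µg/mL·h
F = (AUC_ev/D_ev)/(AUC_iv/D_iv) = (18.042/15)/(20.8/10) = 1.2028/2.08 = 0.5783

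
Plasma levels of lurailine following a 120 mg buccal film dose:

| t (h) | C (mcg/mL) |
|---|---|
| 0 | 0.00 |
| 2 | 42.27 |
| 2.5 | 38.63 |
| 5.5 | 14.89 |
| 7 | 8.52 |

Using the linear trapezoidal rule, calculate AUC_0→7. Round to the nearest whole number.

Trapezoidal AUC_0→7:
  [0→2]: (0.00+42.27)/2 × 2 = 42.27
  [2→2.5]: (42.27+38.63)/2 × 0.5 = 20.225
  [2.5→5.5]: (38.63+14.89)/2 × 3 = 80.28
  [5.5→7]: (14.89+8.52)/2 × 1.5 = 17.5575
  Sum = 160.3325 mcg/mL·h

AUC = 160 mcg/mL·h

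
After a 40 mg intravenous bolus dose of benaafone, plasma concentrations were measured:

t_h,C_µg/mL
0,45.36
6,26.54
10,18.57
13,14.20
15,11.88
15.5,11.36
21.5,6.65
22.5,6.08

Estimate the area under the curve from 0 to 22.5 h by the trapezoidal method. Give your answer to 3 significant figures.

AUC = 447 µg/mL·h

Trapezoidal AUC_0→22.5:
  [0→6]: (45.36+26.54)/2 × 6 = 215.7
  [6→10]: (26.54+18.57)/2 × 4 = 90.22
  [10→13]: (18.57+14.20)/2 × 3 = 49.155
  [13→15]: (14.20+11.88)/2 × 2 = 26.08
  [15→15.5]: (11.88+11.36)/2 × 0.5 = 5.81
  [15.5→21.5]: (11.36+6.65)/2 × 6 = 54.03
  [21.5→22.5]: (6.65+6.08)/2 × 1 = 6.365
  Sum = 447.36 µg/mL·h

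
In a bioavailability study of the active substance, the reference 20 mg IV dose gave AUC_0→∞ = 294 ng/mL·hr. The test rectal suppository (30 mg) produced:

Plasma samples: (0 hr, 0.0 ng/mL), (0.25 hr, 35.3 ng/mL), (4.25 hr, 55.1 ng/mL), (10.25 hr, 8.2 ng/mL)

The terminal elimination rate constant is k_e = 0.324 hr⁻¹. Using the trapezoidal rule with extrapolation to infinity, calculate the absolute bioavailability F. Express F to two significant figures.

Trapezoidal AUC_0→10.25 (rectal suppository):
  [0→0.25]: (0.0+35.3)/2 × 0.25 = 4.4125
  [0.25→4.25]: (35.3+55.1)/2 × 4 = 180.8
  [4.25→10.25]: (55.1+8.2)/2 × 6 = 189.9
  Sum = 375.1125 ng/mL·hr
Tail: C_last/k_e = 8.2/0.324 = 25.309
AUC_0→∞ (rectal suppository) = 375.1125 + 25.309 = 400.4215 ng/mL·hr
F = (AUC_ev/D_ev)/(AUC_iv/D_iv) = (400.4215/30)/(294/20) = 13.3474/14.7 = 0.9080

F = 0.91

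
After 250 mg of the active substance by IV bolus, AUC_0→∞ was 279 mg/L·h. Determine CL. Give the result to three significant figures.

CL = Dose_iv / AUC_0→∞
   = 250 / 279 = 0.896057 L/h

CL = 0.896 L/h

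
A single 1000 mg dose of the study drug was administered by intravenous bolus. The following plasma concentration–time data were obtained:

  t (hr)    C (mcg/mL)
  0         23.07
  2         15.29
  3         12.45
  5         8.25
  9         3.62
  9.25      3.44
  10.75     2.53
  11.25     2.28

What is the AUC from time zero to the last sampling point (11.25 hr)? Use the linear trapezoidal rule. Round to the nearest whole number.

AUC = 103 mcg/mL·hr

Trapezoidal AUC_0→11.25:
  [0→2]: (23.07+15.29)/2 × 2 = 38.36
  [2→3]: (15.29+12.45)/2 × 1 = 13.87
  [3→5]: (12.45+8.25)/2 × 2 = 20.7
  [5→9]: (8.25+3.62)/2 × 4 = 23.74
  [9→9.25]: (3.62+3.44)/2 × 0.25 = 0.8825
  [9.25→10.75]: (3.44+2.53)/2 × 1.5 = 4.4775
  [10.75→11.25]: (2.53+2.28)/2 × 0.5 = 1.2025
  Sum = 103.2325 mcg/mL·hr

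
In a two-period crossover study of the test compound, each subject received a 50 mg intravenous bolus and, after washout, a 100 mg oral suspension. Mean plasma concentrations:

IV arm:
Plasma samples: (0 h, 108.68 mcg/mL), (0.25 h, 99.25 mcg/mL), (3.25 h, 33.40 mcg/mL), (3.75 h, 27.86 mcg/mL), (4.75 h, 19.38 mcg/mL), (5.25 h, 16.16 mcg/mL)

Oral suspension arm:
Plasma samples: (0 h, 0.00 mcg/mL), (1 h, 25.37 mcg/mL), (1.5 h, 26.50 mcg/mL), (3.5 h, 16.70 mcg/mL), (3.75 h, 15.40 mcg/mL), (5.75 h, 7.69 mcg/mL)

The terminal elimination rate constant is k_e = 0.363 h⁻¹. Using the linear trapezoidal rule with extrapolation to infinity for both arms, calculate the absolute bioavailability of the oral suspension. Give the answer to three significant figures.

Trapezoidal AUC_0→5.25 (IV):
  [0→0.25]: (108.68+99.25)/2 × 0.25 = 25.99125
  [0.25→3.25]: (99.25+33.40)/2 × 3 = 198.975
  [3.25→3.75]: (33.40+27.86)/2 × 0.5 = 15.315
  [3.75→4.75]: (27.86+19.38)/2 × 1 = 23.62
  [4.75→5.25]: (19.38+16.16)/2 × 0.5 = 8.885
  Sum = 272.78625 mcg/mL·h
IV tail: 16.16/0.363 = 44.518; AUC_iv,0→∞ = 272.78625 + 44.518 = 317.30425 mcg/mL·h
Trapezoidal AUC_0→5.75 (oral suspension):
  [0→1]: (0.00+25.37)/2 × 1 = 12.685
  [1→1.5]: (25.37+26.50)/2 × 0.5 = 12.9675
  [1.5→3.5]: (26.50+16.70)/2 × 2 = 43.2
  [3.5→3.75]: (16.70+15.40)/2 × 0.25 = 4.0125
  [3.75→5.75]: (15.40+7.69)/2 × 2 = 23.09
  Sum = 95.955 mcg/mL·h
oral suspension tail: 7.69/0.363 = 21.185; AUC_ev,0→∞ = 95.955 + 21.185 = 117.14 mcg/mL·h
F = (AUC_ev/D_ev)/(AUC_iv/D_iv) = (117.14/100)/(317.30425/50) = 1.1714/6.346085 = 0.1846

F = 0.185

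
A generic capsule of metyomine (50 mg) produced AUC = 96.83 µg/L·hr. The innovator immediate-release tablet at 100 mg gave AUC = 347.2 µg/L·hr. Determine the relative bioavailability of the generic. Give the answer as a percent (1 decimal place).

F_rel = (AUC_test/D_test) / (AUC_ref/D_ref)
      = (96.83/50) / (347.2/100)
      = 1.9366 / 3.472 = 0.5578 = 55.78%

F_rel = 55.8%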